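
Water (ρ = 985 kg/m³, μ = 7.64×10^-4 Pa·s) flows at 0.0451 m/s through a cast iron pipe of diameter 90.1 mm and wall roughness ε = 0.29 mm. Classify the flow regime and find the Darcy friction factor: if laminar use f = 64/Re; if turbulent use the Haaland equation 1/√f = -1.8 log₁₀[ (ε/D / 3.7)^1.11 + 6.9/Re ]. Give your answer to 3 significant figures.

Re = ρVD/μ = 985·0.0451·0.0901/0.000764 = 5239.
Re > 4000 → turbulent. ε/D = 0.00029/0.0901 = 0.00322; Haaland: 1/√f = -1.8 log₁₀[0.000401 + 0.00132] = 4.977, so f = 0.04037.

f ≈ 0.0404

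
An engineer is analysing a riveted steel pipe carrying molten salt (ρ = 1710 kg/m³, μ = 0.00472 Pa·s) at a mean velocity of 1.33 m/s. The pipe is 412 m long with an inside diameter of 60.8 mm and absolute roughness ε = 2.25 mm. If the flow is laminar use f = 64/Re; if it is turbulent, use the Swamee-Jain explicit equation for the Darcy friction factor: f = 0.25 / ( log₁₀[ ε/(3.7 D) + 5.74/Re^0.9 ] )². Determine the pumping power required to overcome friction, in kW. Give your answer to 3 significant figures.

Reynolds number Re = ρVD/μ = 1710 · 1.33 · 0.0608 / 0.00472 = 2.93e+04.
Re > 4000 → turbulent. Relative roughness ε/D = 0.00225/0.0608 = 0.037. Swamee-Jain: f = 0.25/(log₁₀[0.037/3.7 + 5.74/2.93e+04^0.9])² = 0.25/(log₁₀[0.01 + 0.000548])² = 0.25/(-1.977)² = 0.06398.
Darcy-Weisbach: ΔP = f(L/D)(ρV²/2) = 0.06398·(412/0.0608)·(1710·1.33²/2) = 0.06398·6776·1512 = 6.557e+05 Pa.
Q = V·A = 1.33·0.002903 = 0.003861 m³/s.
Pumping power P = QΔP = 0.003861·6.557e+05 = 2532 W = 2.53 kW.

P ≈ 2.53 kW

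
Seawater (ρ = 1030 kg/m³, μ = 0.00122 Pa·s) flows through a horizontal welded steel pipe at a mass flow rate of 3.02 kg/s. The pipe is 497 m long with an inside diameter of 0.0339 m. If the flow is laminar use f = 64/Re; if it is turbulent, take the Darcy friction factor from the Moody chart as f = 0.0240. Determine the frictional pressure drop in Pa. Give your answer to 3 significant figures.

ΔP ≈ 1.91×10^6 Pa

A = πD²/4 = π(0.0339)²/4 = 0.0009026 m²; mean velocity V = ṁ/(ρA) = 3.02/(1030 · 0.0009026) = 3.248 m/s.
Reynolds number Re = ρVD/μ = 1030 · 3.248 · 0.0339 / 0.00122 = 9.297e+04.
Re > 4000 → turbulent; use the Moody-chart value f = 0.0240.
Darcy-Weisbach: ΔP = f(L/D)(ρV²/2) = 0.024·(497/0.0339)·(1030·3.248²/2) = 0.024·1.466e+04·5435 = 1.912e+06 Pa.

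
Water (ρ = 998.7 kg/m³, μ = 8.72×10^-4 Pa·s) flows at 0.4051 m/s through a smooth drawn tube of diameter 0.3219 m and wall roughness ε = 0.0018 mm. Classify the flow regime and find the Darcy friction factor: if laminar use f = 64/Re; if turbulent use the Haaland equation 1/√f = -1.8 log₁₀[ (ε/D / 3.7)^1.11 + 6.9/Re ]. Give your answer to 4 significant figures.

Re = ρVD/μ = 998.7·0.4051·0.3219/0.000872 = 1.493e+05.
Re > 4000 → turbulent. ε/D = 1.8e-06/0.3219 = 5.59e-06; Haaland: 1/√f = -1.8 log₁₀[3.46e-07 + 4.62e-05] = 7.798, so f = 0.01645.

f ≈ 0.01645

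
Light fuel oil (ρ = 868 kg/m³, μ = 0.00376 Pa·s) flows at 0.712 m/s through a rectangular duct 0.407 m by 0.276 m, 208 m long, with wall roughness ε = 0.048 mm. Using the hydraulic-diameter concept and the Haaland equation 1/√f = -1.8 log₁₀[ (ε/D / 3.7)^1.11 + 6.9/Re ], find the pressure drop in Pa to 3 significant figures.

ΔP ≈ 2890 Pa

Hydraulic diameter D_h = 4A/P = 4·(0.407·0.276)/(2·(0.407+0.276)) = 0.4493/1.366 = 0.3289 m.
Re = ρVD_h/μ = 868·0.712·0.3289/0.00376 = 5.407e+04.
ε/D_h = 4.8e-05/0.3289 = 0.000146; Haaland gives 1/√f = -1.8 log₁₀[1.29e-05+0.000128] = 6.934, so f = 0.0208.
ΔP = f(L/D_h)(ρV²/2) = 0.0208·208/0.3289·220 = 2894 Pa.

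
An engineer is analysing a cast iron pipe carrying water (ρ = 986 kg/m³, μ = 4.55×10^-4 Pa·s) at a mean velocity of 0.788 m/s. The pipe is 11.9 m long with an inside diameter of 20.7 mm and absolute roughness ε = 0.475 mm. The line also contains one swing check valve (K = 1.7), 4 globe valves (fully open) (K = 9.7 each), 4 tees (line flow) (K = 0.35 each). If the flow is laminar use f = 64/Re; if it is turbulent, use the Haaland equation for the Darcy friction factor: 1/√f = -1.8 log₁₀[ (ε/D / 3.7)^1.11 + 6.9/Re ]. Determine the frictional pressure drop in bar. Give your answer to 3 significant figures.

ΔP ≈ 0.220 bar

Reynolds number Re = ρVD/μ = 986 · 0.788 · 0.0207 / 0.000455 = 3.535e+04.
Re > 4000 → turbulent. Relative roughness ε/D = 0.000475/0.0207 = 0.0229. Haaland: 1/√f = -1.8 log₁₀[(0.0229/3.7)^1.11 + 6.9/3.535e+04] = -1.8 log₁₀[0.00355 + 0.000195] = 4.369, so f = 0.0524.
Total minor-loss coefficient ΣK = 1·1.7 + 4·9.7 + 4·0.35 = 41.9.
ΔP = [f·L/D + ΣK]·(ρV²/2) = [0.0524·11.9/0.0207 + 41.9]·(986·0.788²/2) = [30.12 + 41.9]·306.1 = 2.205e+04 Pa.
ΔP = 2.205e+04 Pa = 0.220 bar.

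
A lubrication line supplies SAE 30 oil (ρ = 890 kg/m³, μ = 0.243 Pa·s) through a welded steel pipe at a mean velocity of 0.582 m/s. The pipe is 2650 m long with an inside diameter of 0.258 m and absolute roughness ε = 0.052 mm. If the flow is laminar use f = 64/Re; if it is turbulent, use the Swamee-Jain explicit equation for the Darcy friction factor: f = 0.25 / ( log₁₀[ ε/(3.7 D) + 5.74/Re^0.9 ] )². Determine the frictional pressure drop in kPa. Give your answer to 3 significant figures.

ΔP ≈ 180 kPa

Reynolds number Re = ρVD/μ = 890 · 0.582 · 0.258 / 0.243 = 550.
Re < 2300 → laminar flow, so f = 64/Re = 64/550 = 0.1164 (the turbulent correlation is not needed).
Darcy-Weisbach: ΔP = f(L/D)(ρV²/2) = 0.1164·(2650/0.258)·(890·0.582²/2) = 0.1164·1.027e+04·150.7 = 1.802e+05 Pa.
ΔP = 1.802e+05 Pa = 180 kPa.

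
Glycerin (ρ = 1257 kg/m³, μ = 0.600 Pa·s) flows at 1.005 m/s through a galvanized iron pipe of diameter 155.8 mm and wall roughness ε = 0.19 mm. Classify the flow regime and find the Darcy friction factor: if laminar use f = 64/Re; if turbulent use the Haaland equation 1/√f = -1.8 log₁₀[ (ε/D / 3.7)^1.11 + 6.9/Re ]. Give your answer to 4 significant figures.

Re = ρVD/μ = 1257·1.005·0.1558/0.6 = 328.
Re < 2300 → laminar, so f = 64/Re = 0.1951 (roughness is irrelevant in laminar flow).

f ≈ 0.1951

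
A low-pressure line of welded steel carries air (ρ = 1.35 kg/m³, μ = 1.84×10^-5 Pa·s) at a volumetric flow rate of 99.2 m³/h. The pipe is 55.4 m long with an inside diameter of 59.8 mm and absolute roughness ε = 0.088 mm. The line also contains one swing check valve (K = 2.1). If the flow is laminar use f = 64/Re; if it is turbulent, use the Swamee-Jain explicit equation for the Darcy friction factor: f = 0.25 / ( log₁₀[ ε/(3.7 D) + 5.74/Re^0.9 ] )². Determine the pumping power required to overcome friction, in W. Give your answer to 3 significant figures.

P ≈ 46.8 W

Q = 99.2 m³/h = 99.2/3600 = 0.02756 m³/s.
Cross-sectional area A = πD²/4 = π(0.0598)²/4 = 0.002809 m²; mean velocity V = Q/A = 0.02756/0.002809 = 9.811 m/s.
Reynolds number Re = ρVD/μ = 1.35 · 9.811 · 0.0598 / 1.84e-05 = 4.305e+04.
Re > 4000 → turbulent. Relative roughness ε/D = 8.8e-05/0.0598 = 0.00147. Swamee-Jain: f = 0.25/(log₁₀[0.00147/3.7 + 5.74/4.305e+04^0.9])² = 0.25/(log₁₀[0.000398 + 0.000388])² = 0.25/(-3.105)² = 0.02593.
Total minor-loss coefficient ΣK = 1·2.1 = 2.1.
ΔP = [f·L/D + ΣK]·(ρV²/2) = [0.02593·55.4/0.0598 + 2.1]·(1.35·9.811²/2) = [24.02 + 2.1]·64.97 = 1697 Pa.
Pumping power P = QΔP = 0.02756·1697 = 46.77 W = 46.8 W.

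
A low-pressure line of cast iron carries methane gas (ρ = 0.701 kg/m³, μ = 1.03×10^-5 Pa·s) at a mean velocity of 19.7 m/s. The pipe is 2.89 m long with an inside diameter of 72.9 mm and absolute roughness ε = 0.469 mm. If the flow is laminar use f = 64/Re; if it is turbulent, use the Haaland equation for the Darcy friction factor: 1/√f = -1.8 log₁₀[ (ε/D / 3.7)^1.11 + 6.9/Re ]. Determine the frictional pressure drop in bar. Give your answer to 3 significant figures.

ΔP ≈ 0.00181 bar

Reynolds number Re = ρVD/μ = 0.701 · 19.7 · 0.0729 / 1.03e-05 = 9.774e+04.
Re > 4000 → turbulent. Relative roughness ε/D = 0.000469/0.0729 = 0.00643. Haaland: 1/√f = -1.8 log₁₀[(0.00643/3.7)^1.11 + 6.9/9.774e+04] = -1.8 log₁₀[0.000864 + 7.06e-05] = 5.453, so f = 0.03363.
Darcy-Weisbach: ΔP = f(L/D)(ρV²/2) = 0.03363·(2.89/0.0729)·(0.701·19.7²/2) = 0.03363·39.64·136 = 181.4 Pa.
ΔP = 181.4 Pa = 0.00181 bar.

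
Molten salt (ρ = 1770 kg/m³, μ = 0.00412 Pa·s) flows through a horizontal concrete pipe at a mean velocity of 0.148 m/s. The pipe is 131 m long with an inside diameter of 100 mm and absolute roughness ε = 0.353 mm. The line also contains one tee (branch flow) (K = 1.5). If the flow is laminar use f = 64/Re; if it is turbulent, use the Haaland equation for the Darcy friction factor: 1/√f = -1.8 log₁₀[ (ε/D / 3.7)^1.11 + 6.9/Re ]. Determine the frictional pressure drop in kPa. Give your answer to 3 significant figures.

ΔP ≈ 1.02 kPa

Reynolds number Re = ρVD/μ = 1770 · 0.148 · 0.1 / 0.00412 = 6358.
Re > 4000 → turbulent. Relative roughness ε/D = 0.000353/0.1 = 0.00353. Haaland: 1/√f = -1.8 log₁₀[(0.00353/3.7)^1.11 + 6.9/6358] = -1.8 log₁₀[0.000444 + 0.00109] = 5.068, so f = 0.03893.
Total minor-loss coefficient ΣK = 1·1.5 = 1.5.
ΔP = [f·L/D + ΣK]·(ρV²/2) = [0.03893·131/0.1 + 1.5]·(1770·0.148²/2) = [51 + 1.5]·19.39 = 1018 Pa.
ΔP = 1018 Pa = 1.02 kPa.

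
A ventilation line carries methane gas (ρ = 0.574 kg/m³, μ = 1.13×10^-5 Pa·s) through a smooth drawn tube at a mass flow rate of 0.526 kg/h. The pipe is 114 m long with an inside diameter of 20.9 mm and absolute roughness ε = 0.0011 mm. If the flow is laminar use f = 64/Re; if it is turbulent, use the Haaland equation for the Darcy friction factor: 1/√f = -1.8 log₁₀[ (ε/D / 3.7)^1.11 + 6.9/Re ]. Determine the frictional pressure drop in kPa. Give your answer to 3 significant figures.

ΔP ≈ 0.0700 kPa

ṁ = 0.526 kg/h = 0.526/3600 = 0.0001461 kg/s.
A = πD²/4 = π(0.0209)²/4 = 0.0003431 m²; mean velocity V = ṁ/(ρA) = 0.0001461/(0.574 · 0.0003431) = 0.742 m/s.
Reynolds number Re = ρVD/μ = 0.574 · 0.742 · 0.0209 / 1.13e-05 = 787.7.
Re < 2300 → laminar flow, so f = 64/Re = 64/787.7 = 0.08125 (the turbulent correlation is not needed).
Darcy-Weisbach: ΔP = f(L/D)(ρV²/2) = 0.08125·(114/0.0209)·(0.574·0.742²/2) = 0.08125·5455·0.158 = 70.02 Pa.
ΔP = 70.02 Pa = 0.0700 kPa.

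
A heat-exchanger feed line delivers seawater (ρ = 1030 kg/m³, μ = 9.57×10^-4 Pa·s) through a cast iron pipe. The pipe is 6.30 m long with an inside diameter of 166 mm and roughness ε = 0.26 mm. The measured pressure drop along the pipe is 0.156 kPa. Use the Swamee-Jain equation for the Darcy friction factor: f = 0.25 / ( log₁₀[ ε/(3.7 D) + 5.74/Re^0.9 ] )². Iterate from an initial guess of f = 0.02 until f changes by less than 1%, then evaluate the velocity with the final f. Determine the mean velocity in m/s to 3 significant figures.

V ≈ 0.576 m/s

Rearranging Darcy-Weisbach: V = √(2·ΔP·D/(f·L·ρ)). With ε/D = 0.00026/0.166 = 0.00157, iterate starting from f = 0.02:
  f = 0.02 → V = √(2·156·0.166/(0.02·6.3·1030)) = 0.6317 m/s; Re = ρVD/μ = 1.129e+05; f → 0.02393
  f = 0.02393 → V = 0.5775 m/s; Re = 1.032e+05; f → 0.02408
Converged (Δf/f < 1%). With the final f = 0.02408: V = √(2·156·0.166/(0.02408·6.3·1030)) = 0.5757 m/s.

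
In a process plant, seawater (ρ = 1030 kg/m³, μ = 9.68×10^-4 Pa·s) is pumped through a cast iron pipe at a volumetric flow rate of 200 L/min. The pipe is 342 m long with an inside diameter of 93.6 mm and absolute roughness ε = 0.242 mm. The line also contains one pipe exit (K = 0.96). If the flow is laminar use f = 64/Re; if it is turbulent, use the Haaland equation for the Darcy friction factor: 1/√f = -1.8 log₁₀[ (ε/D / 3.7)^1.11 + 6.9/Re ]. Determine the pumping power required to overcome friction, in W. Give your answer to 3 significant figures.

Q = 200 L/min = 200/60000 = 0.003333 m³/s.
Cross-sectional area A = πD²/4 = π(0.0936)²/4 = 0.006881 m²; mean velocity V = Q/A = 0.003333/0.006881 = 0.4844 m/s.
Reynolds number Re = ρVD/μ = 1030 · 0.4844 · 0.0936 / 0.000968 = 4.825e+04.
Re > 4000 → turbulent. Relative roughness ε/D = 0.000242/0.0936 = 0.00259. Haaland: 1/√f = -1.8 log₁₀[(0.00259/3.7)^1.11 + 6.9/4.825e+04] = -1.8 log₁₀[0.000314 + 0.000143] = 6.012, so f = 0.02767.
Total minor-loss coefficient ΣK = 1·0.96 = 0.96.
ΔP = [f·L/D + ΣK]·(ρV²/2) = [0.02767·342/0.0936 + 0.96]·(1030·0.4844²/2) = [101.1 + 0.96]·120.9 = 1.233e+04 Pa.
Pumping power P = QΔP = 0.003333·1.233e+04 = 41.12 W = 41.1 W.

P ≈ 41.1 W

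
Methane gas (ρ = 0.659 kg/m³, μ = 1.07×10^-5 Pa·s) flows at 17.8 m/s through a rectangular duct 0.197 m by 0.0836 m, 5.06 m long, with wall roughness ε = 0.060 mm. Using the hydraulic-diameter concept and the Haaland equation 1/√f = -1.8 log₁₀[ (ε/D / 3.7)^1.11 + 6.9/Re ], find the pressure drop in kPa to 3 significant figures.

ΔP ≈ 0.0878 kPa

Hydraulic diameter D_h = 4A/P = 4·(0.197·0.0836)/(2·(0.197+0.0836)) = 0.06588/0.5612 = 0.1174 m.
Re = ρVD_h/μ = 0.659·17.8·0.1174/1.07e-05 = 1.287e+05.
ε/D_h = 6e-05/0.1174 = 0.000511; Haaland gives 1/√f = -1.8 log₁₀[5.2e-05+5.36e-05] = 7.157, so f = 0.01952.
ΔP = f(L/D_h)(ρV²/2) = 0.01952·5.06/0.1174·104.4 = 87.84 Pa.
ΔP = 0.0878 kPa.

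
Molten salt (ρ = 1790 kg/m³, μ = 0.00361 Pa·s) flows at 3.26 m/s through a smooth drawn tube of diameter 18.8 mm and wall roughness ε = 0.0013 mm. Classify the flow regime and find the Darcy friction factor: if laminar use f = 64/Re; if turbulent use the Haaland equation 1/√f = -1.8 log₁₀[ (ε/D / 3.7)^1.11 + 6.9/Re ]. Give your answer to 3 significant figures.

f ≈ 0.0234

Re = ρVD/μ = 1790·3.26·0.0188/0.00361 = 3.039e+04.
Re > 4000 → turbulent. ε/D = 1.3e-06/0.0188 = 6.91e-05; Haaland: 1/√f = -1.8 log₁₀[5.64e-06 + 0.000227] = 6.54, so f = 0.02338.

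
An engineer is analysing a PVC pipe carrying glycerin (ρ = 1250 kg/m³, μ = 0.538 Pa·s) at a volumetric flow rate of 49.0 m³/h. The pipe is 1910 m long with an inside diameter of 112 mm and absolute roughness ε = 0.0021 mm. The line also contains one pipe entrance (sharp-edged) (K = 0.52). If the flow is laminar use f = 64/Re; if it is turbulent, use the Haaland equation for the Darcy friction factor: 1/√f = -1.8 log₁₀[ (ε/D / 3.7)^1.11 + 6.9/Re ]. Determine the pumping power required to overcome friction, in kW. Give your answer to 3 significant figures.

Q = 49.0 m³/h = 49.0/3600 = 0.01361 m³/s.
Cross-sectional area A = πD²/4 = π(0.112)²/4 = 0.009852 m²; mean velocity V = Q/A = 0.01361/0.009852 = 1.382 m/s.
Reynolds number Re = ρVD/μ = 1250 · 1.382 · 0.112 / 0.538 = 359.5.
Re < 2300 → laminar flow, so f = 64/Re = 64/359.5 = 0.178 (the turbulent correlation is not needed).
Total minor-loss coefficient ΣK = 1·0.52 = 0.52.
ΔP = [f·L/D + ΣK]·(ρV²/2) = [0.178·1910/0.112 + 0.52]·(1250·1.382²/2) = [3036 + 0.52]·1193 = 3.622e+06 Pa.
Pumping power P = QΔP = 0.01361·3.622e+06 = 49300 W = 49.3 kW.

P ≈ 49.3 kW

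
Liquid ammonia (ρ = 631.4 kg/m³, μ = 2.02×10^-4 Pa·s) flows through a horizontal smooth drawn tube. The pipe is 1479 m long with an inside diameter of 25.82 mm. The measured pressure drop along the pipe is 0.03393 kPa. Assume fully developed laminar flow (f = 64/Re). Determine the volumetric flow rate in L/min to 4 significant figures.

For laminar flow, f = 64/Re with Re = ρVD/μ, so Darcy-Weisbach reduces to ΔP = 32μLV/D². Solving for V: V = ΔP·D²/(32μL) = 33.93·(0.02582)²/(32·0.000202·1479) = 0.002366 m/s.
Check: Re = ρVD/μ = 631.4·0.002366·0.02582/0.000202 = 191 < 2300, so the laminar assumption holds.
Q = V·A = 0.002366·(π/4·0.02582²) = 1.239e-06 m³/s = 0.07433 L/min.

Q ≈ 0.07433 L/min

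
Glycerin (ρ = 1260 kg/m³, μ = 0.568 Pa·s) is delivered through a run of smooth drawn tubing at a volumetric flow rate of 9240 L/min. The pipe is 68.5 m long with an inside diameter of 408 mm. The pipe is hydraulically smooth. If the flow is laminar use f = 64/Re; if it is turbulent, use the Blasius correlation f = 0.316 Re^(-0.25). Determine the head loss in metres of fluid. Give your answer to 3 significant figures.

h_f ≈ 0.713 m

Q = 9240 L/min = 9240/60000 = 0.154 m³/s.
Cross-sectional area A = πD²/4 = π(0.408)²/4 = 0.1307 m²; mean velocity V = Q/A = 0.154/0.1307 = 1.178 m/s.
Reynolds number Re = ρVD/μ = 1260 · 1.178 · 0.408 / 0.568 = 1066.
Re < 2300 → laminar flow, so f = 64/Re = 64/1066 = 0.06003 (the turbulent correlation is not needed).
Darcy-Weisbach: ΔP = f(L/D)(ρV²/2) = 0.06003·(68.5/0.408)·(1260·1.178²/2) = 0.06003·167.9·874.1 = 8810 Pa.
Head loss h_f = ΔP/(ρg) = 8810/(1260·9.81) = 0.713 m.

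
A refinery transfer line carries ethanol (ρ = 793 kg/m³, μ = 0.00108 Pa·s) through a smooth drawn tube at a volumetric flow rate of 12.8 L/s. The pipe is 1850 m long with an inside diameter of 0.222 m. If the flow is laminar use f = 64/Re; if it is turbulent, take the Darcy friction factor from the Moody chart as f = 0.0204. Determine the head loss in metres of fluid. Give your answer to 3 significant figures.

h_f ≈ 0.947 m

Q = 12.8 L/s = 12.8/1000 = 0.0128 m³/s.
Cross-sectional area A = πD²/4 = π(0.222)²/4 = 0.03871 m²; mean velocity V = Q/A = 0.0128/0.03871 = 0.3307 m/s.
Reynolds number Re = ρVD/μ = 793 · 0.3307 · 0.222 / 0.00108 = 5.39e+04.
Re > 4000 → turbulent; use the Moody-chart value f = 0.0204.
Darcy-Weisbach: ΔP = f(L/D)(ρV²/2) = 0.0204·(1850/0.222)·(793·0.3307²/2) = 0.0204·8333·43.36 = 7371 Pa.
Head loss h_f = ΔP/(ρg) = 7371/(793·9.81) = 0.947 m.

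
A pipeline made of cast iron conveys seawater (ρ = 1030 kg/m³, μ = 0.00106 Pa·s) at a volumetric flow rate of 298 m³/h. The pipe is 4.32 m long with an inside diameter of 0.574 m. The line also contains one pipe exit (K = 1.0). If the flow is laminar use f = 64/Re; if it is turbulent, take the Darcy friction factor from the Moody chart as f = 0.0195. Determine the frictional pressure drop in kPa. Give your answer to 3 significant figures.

Q = 298 m³/h = 298/3600 = 0.08278 m³/s.
Cross-sectional area A = πD²/4 = π(0.574)²/4 = 0.2588 m²; mean velocity V = Q/A = 0.08278/0.2588 = 0.3199 m/s.
Reynolds number Re = ρVD/μ = 1030 · 0.3199 · 0.574 / 0.00106 = 1.784e+05.
Re > 4000 → turbulent; use the Moody-chart value f = 0.0195.
Total minor-loss coefficient ΣK = 1·1 = 1.
ΔP = [f·L/D + ΣK]·(ρV²/2) = [0.0195·4.32/0.574 + 1]·(1030·0.3199²/2) = [0.1468 + 1]·52.7 = 60.43 Pa.
ΔP = 60.43 Pa = 0.0604 kPa.

ΔP ≈ 0.0604 kPa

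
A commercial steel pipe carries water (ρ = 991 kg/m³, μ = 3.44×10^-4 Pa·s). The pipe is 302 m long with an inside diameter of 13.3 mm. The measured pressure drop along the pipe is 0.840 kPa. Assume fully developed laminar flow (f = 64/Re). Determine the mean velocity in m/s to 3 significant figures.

For laminar flow, f = 64/Re with Re = ρVD/μ, so Darcy-Weisbach reduces to ΔP = 32μLV/D². Solving for V: V = ΔP·D²/(32μL) = 840·(0.0133)²/(32·0.000344·302) = 0.0447 m/s.
Check: Re = ρVD/μ = 991·0.0447·0.0133/0.000344 = 1713 < 2300, so the laminar assumption holds.

V ≈ 0.0447 m/s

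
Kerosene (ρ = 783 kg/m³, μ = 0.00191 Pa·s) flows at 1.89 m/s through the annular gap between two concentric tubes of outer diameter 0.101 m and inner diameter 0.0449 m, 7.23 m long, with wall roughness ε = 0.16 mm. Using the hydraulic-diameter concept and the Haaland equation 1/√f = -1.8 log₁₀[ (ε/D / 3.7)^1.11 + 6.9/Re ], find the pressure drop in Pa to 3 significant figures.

ΔP ≈ 5130 Pa

Hydraulic diameter D_h = 4A/P = D_o - D_i = 0.101 - 0.0449 = 0.0561 m.
Re = ρVD_h/μ = 783·1.89·0.0561/0.00191 = 4.347e+04.
ε/D_h = 0.00016/0.0561 = 0.00285; Haaland gives 1/√f = -1.8 log₁₀[0.00035+0.000159] = 5.928, so f = 0.02846.
ΔP = f(L/D_h)(ρV²/2) = 0.02846·7.23/0.0561·1398 = 5129 Pa.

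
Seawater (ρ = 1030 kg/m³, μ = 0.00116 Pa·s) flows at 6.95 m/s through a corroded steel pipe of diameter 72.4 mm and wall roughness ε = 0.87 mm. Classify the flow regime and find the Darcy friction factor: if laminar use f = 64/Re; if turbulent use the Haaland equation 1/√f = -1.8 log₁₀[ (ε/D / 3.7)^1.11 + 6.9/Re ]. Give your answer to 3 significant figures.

f ≈ 0.0406

Re = ρVD/μ = 1030·6.95·0.0724/0.00116 = 4.468e+05.
Re > 4000 → turbulent. ε/D = 0.00087/0.0724 = 0.012; Haaland: 1/√f = -1.8 log₁₀[0.00173 + 1.54e-05] = 4.965, so f = 0.04057.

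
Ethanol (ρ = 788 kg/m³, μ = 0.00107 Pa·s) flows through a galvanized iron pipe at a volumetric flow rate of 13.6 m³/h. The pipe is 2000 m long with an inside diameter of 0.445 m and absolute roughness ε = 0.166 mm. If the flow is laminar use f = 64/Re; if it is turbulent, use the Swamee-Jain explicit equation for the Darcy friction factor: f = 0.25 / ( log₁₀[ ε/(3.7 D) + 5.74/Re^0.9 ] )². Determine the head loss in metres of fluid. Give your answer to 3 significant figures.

Q = 13.6 m³/h = 13.6/3600 = 0.003778 m³/s.
Cross-sectional area A = πD²/4 = π(0.445)²/4 = 0.1555 m²; mean velocity V = Q/A = 0.003778/0.1555 = 0.02429 m/s.
Reynolds number Re = ρVD/μ = 788 · 0.02429 · 0.445 / 0.00107 = 7960.
Re > 4000 → turbulent. Relative roughness ε/D = 0.000166/0.445 = 0.000373. Swamee-Jain: f = 0.25/(log₁₀[0.000373/3.7 + 5.74/7960^0.9])² = 0.25/(log₁₀[0.000101 + 0.00177])² = 0.25/(-2.728)² = 0.0336.
Darcy-Weisbach: ΔP = f(L/D)(ρV²/2) = 0.0336·(2000/0.445)·(788·0.02429²/2) = 0.0336·4494·0.2325 = 35.1 Pa.
Head loss h_f = ΔP/(ρg) = 35.1/(788·9.81) = 0.00454 m.

h_f ≈ 0.00454 m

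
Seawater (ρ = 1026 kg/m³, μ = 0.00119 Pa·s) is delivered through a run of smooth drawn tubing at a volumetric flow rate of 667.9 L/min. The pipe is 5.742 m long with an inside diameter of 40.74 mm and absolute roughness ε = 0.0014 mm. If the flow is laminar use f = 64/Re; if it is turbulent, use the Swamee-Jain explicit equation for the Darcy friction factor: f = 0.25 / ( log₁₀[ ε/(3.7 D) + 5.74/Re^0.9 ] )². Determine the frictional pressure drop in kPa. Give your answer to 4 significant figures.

Q = 667.9 L/min = 667.9/60000 = 0.01113 m³/s.
Cross-sectional area A = πD²/4 = π(0.04074)²/4 = 0.001304 m²; mean velocity V = Q/A = 0.01113/0.001304 = 8.539 m/s.
Reynolds number Re = ρVD/μ = 1026 · 8.539 · 0.04074 / 0.00119 = 3e+05.
Re > 4000 → turbulent. Relative roughness ε/D = 1.4e-06/0.04074 = 3.44e-05. Swamee-Jain: f = 0.25/(log₁₀[3.44e-05/3.7 + 5.74/3e+05^0.9])² = 0.25/(log₁₀[9.29e-06 + 6.75e-05])² = 0.25/(-4.114)² = 0.01477.
Darcy-Weisbach: ΔP = f(L/D)(ρV²/2) = 0.01477·(5.742/0.04074)·(1026·8.539²/2) = 0.01477·140.9·3.741e+04 = 7.786e+04 Pa.
ΔP = 7.786e+04 Pa = 77.86 kPa.

ΔP ≈ 77.86 kPa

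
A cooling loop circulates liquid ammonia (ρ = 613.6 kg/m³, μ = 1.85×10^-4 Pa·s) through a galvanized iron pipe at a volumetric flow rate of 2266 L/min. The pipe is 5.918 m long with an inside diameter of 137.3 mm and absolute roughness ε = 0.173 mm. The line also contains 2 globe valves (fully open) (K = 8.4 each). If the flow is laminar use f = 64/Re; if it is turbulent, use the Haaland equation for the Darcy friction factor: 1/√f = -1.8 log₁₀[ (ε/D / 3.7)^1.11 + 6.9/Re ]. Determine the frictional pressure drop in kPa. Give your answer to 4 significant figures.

ΔP ≈ 35.35 kPa

Q = 2266 L/min = 2266/60000 = 0.03777 m³/s.
Cross-sectional area A = πD²/4 = π(0.1373)²/4 = 0.01481 m²; mean velocity V = Q/A = 0.03777/0.01481 = 2.551 m/s.
Reynolds number Re = ρVD/μ = 613.6 · 2.551 · 0.1373 / 0.000185 = 1.162e+06.
Re > 4000 → turbulent. Relative roughness ε/D = 0.000173/0.1373 = 0.00126. Haaland: 1/√f = -1.8 log₁₀[(0.00126/3.7)^1.11 + 6.9/1.162e+06] = -1.8 log₁₀[0.000141 + 5.94e-06] = 6.897, so f = 0.02102.
Total minor-loss coefficient ΣK = 2·8.4 = 16.8.
ΔP = [f·L/D + ΣK]·(ρV²/2) = [0.02102·5.918/0.1373 + 16.8]·(613.6·2.551²/2) = [0.9062 + 16.8]·1996 = 3.535e+04 Pa.
ΔP = 3.535e+04 Pa = 35.35 kPa.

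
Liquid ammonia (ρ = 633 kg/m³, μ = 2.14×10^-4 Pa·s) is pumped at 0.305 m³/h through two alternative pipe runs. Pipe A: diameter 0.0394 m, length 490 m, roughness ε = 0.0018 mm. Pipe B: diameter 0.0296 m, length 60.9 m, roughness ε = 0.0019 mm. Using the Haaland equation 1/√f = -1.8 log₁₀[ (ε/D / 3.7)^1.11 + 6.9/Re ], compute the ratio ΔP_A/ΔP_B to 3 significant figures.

ΔP_A/ΔP_B ≈ 2.08

Pipe A: V = Q/A = 8.472e-05/0.001219 = 0.06949 m/s; Re = 8098; ε/D = 4.57e-05; Haaland → f = 0.0328; ΔP_A = f(L/D)(ρV²/2) = 623.3 Pa.
Pipe B: V = Q/A = 8.472e-05/0.0006881 = 0.1231 m/s; Re = 1.078e+04; ε/D = 6.42e-05; Haaland → f = 0.03033; ΔP_B = f(L/D)(ρV²/2) = 299.3 Pa.
ΔP_A/ΔP_B = 623.3/299.3 = 2.08.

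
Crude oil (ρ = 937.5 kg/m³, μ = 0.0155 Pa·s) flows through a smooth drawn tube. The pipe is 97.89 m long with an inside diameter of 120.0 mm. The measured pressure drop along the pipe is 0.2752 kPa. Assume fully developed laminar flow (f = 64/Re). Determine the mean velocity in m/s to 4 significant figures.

V ≈ 0.08162 m/s

For laminar flow, f = 64/Re with Re = ρVD/μ, so Darcy-Weisbach reduces to ΔP = 32μLV/D². Solving for V: V = ΔP·D²/(32μL) = 275.2·(0.12)²/(32·0.0155·97.89) = 0.08162 m/s.
Check: Re = ρVD/μ = 937.5·0.08162·0.12/0.0155 = 592.4 < 2300, so the laminar assumption holds.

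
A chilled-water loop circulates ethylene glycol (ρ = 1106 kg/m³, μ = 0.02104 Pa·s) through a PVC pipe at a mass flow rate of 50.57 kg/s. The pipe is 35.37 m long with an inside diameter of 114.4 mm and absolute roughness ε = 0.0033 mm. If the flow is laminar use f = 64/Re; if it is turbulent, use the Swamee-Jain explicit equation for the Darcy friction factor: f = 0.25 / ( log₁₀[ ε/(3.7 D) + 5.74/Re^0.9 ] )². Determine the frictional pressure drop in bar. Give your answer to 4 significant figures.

A = πD²/4 = π(0.1144)²/4 = 0.01028 m²; mean velocity V = ṁ/(ρA) = 50.57/(1106 · 0.01028) = 4.448 m/s.
Reynolds number Re = ρVD/μ = 1106 · 4.448 · 0.1144 / 0.021 = 2.675e+04.
Re > 4000 → turbulent. Relative roughness ε/D = 3.3e-06/0.1144 = 2.88e-05. Swamee-Jain: f = 0.25/(log₁₀[2.88e-05/3.7 + 5.74/2.675e+04^0.9])² = 0.25/(log₁₀[7.8e-06 + 0.000595])² = 0.25/(-3.22)² = 0.02411.
Darcy-Weisbach: ΔP = f(L/D)(ρV²/2) = 0.02411·(35.37/0.1144)·(1106·4.448²/2) = 0.02411·309.2·1.094e+04 = 8.157e+04 Pa.
ΔP = 8.157e+04 Pa = 0.8157 bar.

ΔP ≈ 0.8157 bar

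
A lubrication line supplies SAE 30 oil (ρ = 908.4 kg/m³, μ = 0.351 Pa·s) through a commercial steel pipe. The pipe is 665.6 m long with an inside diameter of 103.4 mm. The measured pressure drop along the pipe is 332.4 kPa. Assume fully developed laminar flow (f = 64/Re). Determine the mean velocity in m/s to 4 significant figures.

For laminar flow, f = 64/Re with Re = ρVD/μ, so Darcy-Weisbach reduces to ΔP = 32μLV/D². Solving for V: V = ΔP·D²/(32μL) = 3.324e+05·(0.1034)²/(32·0.351·665.6) = 0.4754 m/s.
Check: Re = ρVD/μ = 908.4·0.4754·0.1034/0.351 = 127.2 < 2300, so the laminar assumption holds.

V ≈ 0.4754 m/s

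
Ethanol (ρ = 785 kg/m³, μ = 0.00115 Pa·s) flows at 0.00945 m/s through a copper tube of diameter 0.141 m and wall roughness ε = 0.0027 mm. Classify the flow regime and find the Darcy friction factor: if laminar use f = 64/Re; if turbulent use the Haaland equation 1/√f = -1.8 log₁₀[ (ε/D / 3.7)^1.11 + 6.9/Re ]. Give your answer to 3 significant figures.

f ≈ 0.0704

Re = ρVD/μ = 785·0.00945·0.141/0.00115 = 909.5.
Re < 2300 → laminar, so f = 64/Re = 0.07037 (roughness is irrelevant in laminar flow).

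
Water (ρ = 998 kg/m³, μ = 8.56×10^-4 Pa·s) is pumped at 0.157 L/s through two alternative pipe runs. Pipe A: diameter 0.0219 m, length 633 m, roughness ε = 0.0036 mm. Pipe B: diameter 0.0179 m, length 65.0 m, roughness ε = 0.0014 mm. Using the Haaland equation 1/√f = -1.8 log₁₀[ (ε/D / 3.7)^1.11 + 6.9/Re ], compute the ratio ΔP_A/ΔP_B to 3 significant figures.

Pipe A: V = Q/A = 0.000157/0.0003767 = 0.4168 m/s; Re = 1.064e+04; ε/D = 0.000164; Haaland → f = 0.03055; ΔP_A = f(L/D)(ρV²/2) = 7.655e+04 Pa.
Pipe B: V = Q/A = 0.000157/0.0002516 = 0.6239 m/s; Re = 1.302e+04; ε/D = 7.82e-05; Haaland → f = 0.02886; ΔP_B = f(L/D)(ρV²/2) = 2.035e+04 Pa.
ΔP_A/ΔP_B = 7.655e+04/2.035e+04 = 3.76.

ΔP_A/ΔP_B ≈ 3.76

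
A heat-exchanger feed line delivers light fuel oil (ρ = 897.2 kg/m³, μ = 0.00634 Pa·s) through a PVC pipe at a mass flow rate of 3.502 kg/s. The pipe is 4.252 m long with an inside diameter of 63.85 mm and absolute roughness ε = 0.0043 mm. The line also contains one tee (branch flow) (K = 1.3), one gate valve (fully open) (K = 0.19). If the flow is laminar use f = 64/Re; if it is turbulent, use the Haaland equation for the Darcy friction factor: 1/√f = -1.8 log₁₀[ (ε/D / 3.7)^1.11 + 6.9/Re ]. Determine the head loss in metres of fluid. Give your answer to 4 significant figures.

h_f ≈ 0.2649 m

A = πD²/4 = π(0.06385)²/4 = 0.003202 m²; mean velocity V = ṁ/(ρA) = 3.502/(897.2 · 0.003202) = 1.219 m/s.
Reynolds number Re = ρVD/μ = 897.2 · 1.219 · 0.06385 / 0.00634 = 1.101e+04.
Re > 4000 → turbulent. Relative roughness ε/D = 4.3e-06/0.06385 = 6.73e-05. Haaland: 1/√f = -1.8 log₁₀[(6.73e-05/3.7)^1.11 + 6.9/1.101e+04] = -1.8 log₁₀[5.48e-06 + 0.000626] = 5.759, so f = 0.03015.
Total minor-loss coefficient ΣK = 1·1.3 + 1·0.19 = 1.49.
ΔP = [f·L/D + ΣK]·(ρV²/2) = [0.03015·4.252/0.06385 + 1.49]·(897.2·1.219²/2) = [2.008 + 1.49]·666.6 = 2332 Pa.
Head loss h_f = ΔP/(ρg) = 2332/(897.2·9.81) = 0.2649 m.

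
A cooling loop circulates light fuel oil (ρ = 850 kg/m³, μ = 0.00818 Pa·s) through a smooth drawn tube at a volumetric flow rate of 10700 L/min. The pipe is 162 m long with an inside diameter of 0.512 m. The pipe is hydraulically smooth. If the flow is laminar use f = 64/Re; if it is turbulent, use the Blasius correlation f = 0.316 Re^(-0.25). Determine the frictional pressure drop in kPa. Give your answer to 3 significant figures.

Q = 10700 L/min = 10700/60000 = 0.1783 m³/s.
Cross-sectional area A = πD²/4 = π(0.512)²/4 = 0.2059 m²; mean velocity V = Q/A = 0.1783/0.2059 = 0.8662 m/s.
Reynolds number Re = ρVD/μ = 850 · 0.8662 · 0.512 / 0.00818 = 4.608e+04.
Re > 4000 → turbulent. Smooth-pipe (Blasius): f = 0.316 Re^(-0.25) = 0.316/(4.608e+04)^0.25 = 0.02157.
Darcy-Weisbach: ΔP = f(L/D)(ρV²/2) = 0.02157·(162/0.512)·(850·0.8662²/2) = 0.02157·316.4·318.9 = 2176 Pa.
ΔP = 2176 Pa = 2.18 kPa.

ΔP ≈ 2.18 kPa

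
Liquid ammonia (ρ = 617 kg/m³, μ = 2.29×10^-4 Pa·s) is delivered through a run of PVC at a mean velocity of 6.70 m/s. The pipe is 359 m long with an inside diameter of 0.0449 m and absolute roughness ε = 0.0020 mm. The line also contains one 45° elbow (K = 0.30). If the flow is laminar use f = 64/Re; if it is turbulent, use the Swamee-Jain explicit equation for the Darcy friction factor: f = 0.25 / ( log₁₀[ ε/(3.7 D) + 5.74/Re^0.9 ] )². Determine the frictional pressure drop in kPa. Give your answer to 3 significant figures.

ΔP ≈ 1430 kPa

Reynolds number Re = ρVD/μ = 617 · 6.7 · 0.0449 / 0.000229 = 8.105e+05.
Re > 4000 → turbulent. Relative roughness ε/D = 2e-06/0.0449 = 4.45e-05. Swamee-Jain: f = 0.25/(log₁₀[4.45e-05/3.7 + 5.74/8.105e+05^0.9])² = 0.25/(log₁₀[1.2e-05 + 2.76e-05])² = 0.25/(-4.402)² = 0.0129.
Total minor-loss coefficient ΣK = 1·0.3 = 0.3.
ΔP = [f·L/D + ΣK]·(ρV²/2) = [0.0129·359/0.0449 + 0.3]·(617·6.7²/2) = [103.2 + 0.3]·1.385e+04 = 1.433e+06 Pa.
ΔP = 1.433e+06 Pa = 1430 kPa.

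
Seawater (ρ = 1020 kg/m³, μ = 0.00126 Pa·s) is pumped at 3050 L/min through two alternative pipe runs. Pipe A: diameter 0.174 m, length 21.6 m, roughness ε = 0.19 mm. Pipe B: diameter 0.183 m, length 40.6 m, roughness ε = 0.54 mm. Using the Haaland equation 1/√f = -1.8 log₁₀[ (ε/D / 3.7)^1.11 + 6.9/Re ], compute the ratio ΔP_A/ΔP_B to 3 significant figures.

Pipe A: V = Q/A = 0.05083/0.02378 = 2.138 m/s; Re = 3.011e+05; ε/D = 0.00109; Haaland → f = 0.0209; ΔP_A = f(L/D)(ρV²/2) = 6047 Pa.
Pipe B: V = Q/A = 0.05083/0.0263 = 1.933 m/s; Re = 2.863e+05; ε/D = 0.00295; Haaland → f = 0.02652; ΔP_B = f(L/D)(ρV²/2) = 1.121e+04 Pa.
ΔP_A/ΔP_B = 6047/1.121e+04 = 0.539.

ΔP_A/ΔP_B ≈ 0.539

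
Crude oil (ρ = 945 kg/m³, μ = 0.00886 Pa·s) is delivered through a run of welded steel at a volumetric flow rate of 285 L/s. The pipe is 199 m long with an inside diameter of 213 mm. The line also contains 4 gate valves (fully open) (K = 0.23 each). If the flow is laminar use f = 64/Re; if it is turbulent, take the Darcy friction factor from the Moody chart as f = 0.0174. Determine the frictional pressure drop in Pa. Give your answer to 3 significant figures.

ΔP ≈ 519000 Pa

Q = 285 L/s = 285/1000 = 0.285 m³/s.
Cross-sectional area A = πD²/4 = π(0.213)²/4 = 0.03563 m²; mean velocity V = Q/A = 0.285/0.03563 = 7.998 m/s.
Reynolds number Re = ρVD/μ = 945 · 7.998 · 0.213 / 0.00886 = 1.817e+05.
Re > 4000 → turbulent; use the Moody-chart value f = 0.0174.
Total minor-loss coefficient ΣK = 4·0.23 = 0.92.
ΔP = [f·L/D + ΣK]·(ρV²/2) = [0.0174·199/0.213 + 0.92]·(945·7.998²/2) = [16.26 + 0.92]·3.023e+04 = 5.192e+05 Pa.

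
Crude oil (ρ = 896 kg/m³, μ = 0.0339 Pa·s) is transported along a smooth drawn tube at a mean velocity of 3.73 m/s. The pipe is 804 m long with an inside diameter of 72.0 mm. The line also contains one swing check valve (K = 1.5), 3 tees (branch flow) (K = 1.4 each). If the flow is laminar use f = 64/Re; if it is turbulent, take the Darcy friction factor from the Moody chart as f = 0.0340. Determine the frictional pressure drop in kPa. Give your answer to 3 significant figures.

Reynolds number Re = ρVD/μ = 896 · 3.73 · 0.072 / 0.0339 = 7098.
Re > 4000 → turbulent; use the Moody-chart value f = 0.0340.
Total minor-loss coefficient ΣK = 1·1.5 + 3·1.4 = 5.7.
ΔP = [f·L/D + ΣK]·(ρV²/2) = [0.034·804/0.072 + 5.7]·(896·3.73²/2) = [379.7 + 5.7]·6233 = 2.402e+06 Pa.
ΔP = 2.402e+06 Pa = 2400 kPa.

ΔP ≈ 2400 kPa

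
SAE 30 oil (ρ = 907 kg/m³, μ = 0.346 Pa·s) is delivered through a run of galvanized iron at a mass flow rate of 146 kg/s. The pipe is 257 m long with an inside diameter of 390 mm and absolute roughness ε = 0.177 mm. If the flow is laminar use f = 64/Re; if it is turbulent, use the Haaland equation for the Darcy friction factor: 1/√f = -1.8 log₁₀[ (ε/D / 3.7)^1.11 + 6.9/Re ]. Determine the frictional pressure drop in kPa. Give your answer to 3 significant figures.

A = πD²/4 = π(0.39)²/4 = 0.1195 m²; mean velocity V = ṁ/(ρA) = 146/(907 · 0.1195) = 1.347 m/s.
Reynolds number Re = ρVD/μ = 907 · 1.347 · 0.39 / 0.346 = 1378.
Re < 2300 → laminar flow, so f = 64/Re = 64/1378 = 0.04646 (the turbulent correlation is not needed).
Darcy-Weisbach: ΔP = f(L/D)(ρV²/2) = 0.04646·(257/0.39)·(907·1.347²/2) = 0.04646·659·823.4 = 2.521e+04 Pa.
ΔP = 2.521e+04 Pa = 25.2 kPa.

ΔP ≈ 25.2 kPa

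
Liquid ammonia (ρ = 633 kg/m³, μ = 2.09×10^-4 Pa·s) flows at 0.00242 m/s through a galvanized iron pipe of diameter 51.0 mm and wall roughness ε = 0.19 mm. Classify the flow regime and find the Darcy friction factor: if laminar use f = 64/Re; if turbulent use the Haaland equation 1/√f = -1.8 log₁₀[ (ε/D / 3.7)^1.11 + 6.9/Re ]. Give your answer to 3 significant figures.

f ≈ 0.171

Re = ρVD/μ = 633·0.00242·0.051/0.000209 = 373.8.
Re < 2300 → laminar, so f = 64/Re = 0.1712 (roughness is irrelevant in laminar flow).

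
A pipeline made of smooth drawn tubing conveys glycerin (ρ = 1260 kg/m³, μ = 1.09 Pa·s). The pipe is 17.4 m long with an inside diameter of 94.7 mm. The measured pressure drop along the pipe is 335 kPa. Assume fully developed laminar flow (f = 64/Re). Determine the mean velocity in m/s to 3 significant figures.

V ≈ 4.95 m/s

For laminar flow, f = 64/Re with Re = ρVD/μ, so Darcy-Weisbach reduces to ΔP = 32μLV/D². Solving for V: V = ΔP·D²/(32μL) = 3.35e+05·(0.0947)²/(32·1.09·17.4) = 4.95 m/s.
Check: Re = ρVD/μ = 1260·4.95·0.0947/1.09 = 541.9 < 2300, so the laminar assumption holds.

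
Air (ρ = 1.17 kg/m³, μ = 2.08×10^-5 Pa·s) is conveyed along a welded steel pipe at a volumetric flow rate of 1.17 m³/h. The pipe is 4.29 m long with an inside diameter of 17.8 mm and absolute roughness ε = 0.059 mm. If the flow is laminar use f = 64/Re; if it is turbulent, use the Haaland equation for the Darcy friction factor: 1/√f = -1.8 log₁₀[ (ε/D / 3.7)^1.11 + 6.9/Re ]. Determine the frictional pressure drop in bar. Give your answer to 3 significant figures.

Q = 1.17 m³/h = 1.17/3600 = 0.000325 m³/s.
Cross-sectional area A = πD²/4 = π(0.0178)²/4 = 0.0002488 m²; mean velocity V = Q/A = 0.000325/0.0002488 = 1.306 m/s.
Reynolds number Re = ρVD/μ = 1.17 · 1.306 · 0.0178 / 2.08e-05 = 1308.
Re < 2300 → laminar flow, so f = 64/Re = 64/1308 = 0.04894 (the turbulent correlation is not needed).
Darcy-Weisbach: ΔP = f(L/D)(ρV²/2) = 0.04894·(4.29/0.0178)·(1.17·1.306²/2) = 0.04894·241·0.9978 = 11.77 Pa.
ΔP = 11.77 Pa = 1.18×10^-4 bar.

ΔP ≈ 1.18×10^-4 bar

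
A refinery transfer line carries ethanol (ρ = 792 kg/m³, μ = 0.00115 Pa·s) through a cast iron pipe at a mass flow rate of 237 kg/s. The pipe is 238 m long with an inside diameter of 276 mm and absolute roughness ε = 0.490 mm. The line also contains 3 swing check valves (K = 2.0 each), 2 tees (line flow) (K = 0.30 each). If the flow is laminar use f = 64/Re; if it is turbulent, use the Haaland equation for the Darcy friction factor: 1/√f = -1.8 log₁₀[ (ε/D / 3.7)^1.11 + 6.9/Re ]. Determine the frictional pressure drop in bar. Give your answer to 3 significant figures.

A = πD²/4 = π(0.276)²/4 = 0.05983 m²; mean velocity V = ṁ/(ρA) = 237/(792 · 0.05983) = 5.002 m/s.
Reynolds number Re = ρVD/μ = 792 · 5.002 · 0.276 / 0.00115 = 9.507e+05.
Re > 4000 → turbulent. Relative roughness ε/D = 0.00049/0.276 = 0.00178. Haaland: 1/√f = -1.8 log₁₀[(0.00178/3.7)^1.11 + 6.9/9.507e+05] = -1.8 log₁₀[0.000207 + 7.26e-06] = 6.604, so f = 0.02293.
Total minor-loss coefficient ΣK = 3·2 + 2·0.3 = 6.6.
ΔP = [f·L/D + ΣK]·(ρV²/2) = [0.02293·238/0.276 + 6.6]·(792·5.002²/2) = [19.77 + 6.6]·9907 = 2.612e+05 Pa.
ΔP = 2.612e+05 Pa = 2.61 bar.

ΔP ≈ 2.61 bar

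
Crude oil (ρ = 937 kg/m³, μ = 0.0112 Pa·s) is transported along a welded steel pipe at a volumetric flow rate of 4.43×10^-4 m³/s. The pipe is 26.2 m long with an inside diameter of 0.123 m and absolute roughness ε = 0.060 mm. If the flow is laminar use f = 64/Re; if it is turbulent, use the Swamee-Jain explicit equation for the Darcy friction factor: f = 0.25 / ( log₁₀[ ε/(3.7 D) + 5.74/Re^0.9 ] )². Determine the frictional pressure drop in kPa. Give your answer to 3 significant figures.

ΔP ≈ 0.0231 kPa

Cross-sectional area A = πD²/4 = π(0.123)²/4 = 0.01188 m²; mean velocity V = Q/A = 0.000443/0.01188 = 0.03728 m/s.
Reynolds number Re = ρVD/μ = 937 · 0.03728 · 0.123 / 0.0112 = 383.6.
Re < 2300 → laminar flow, so f = 64/Re = 64/383.6 = 0.1668 (the turbulent correlation is not needed).
Darcy-Weisbach: ΔP = f(L/D)(ρV²/2) = 0.1668·(26.2/0.123)·(937·0.03728²/2) = 0.1668·213·0.6512 = 23.14 Pa.
ΔP = 23.14 Pa = 0.0231 kPa.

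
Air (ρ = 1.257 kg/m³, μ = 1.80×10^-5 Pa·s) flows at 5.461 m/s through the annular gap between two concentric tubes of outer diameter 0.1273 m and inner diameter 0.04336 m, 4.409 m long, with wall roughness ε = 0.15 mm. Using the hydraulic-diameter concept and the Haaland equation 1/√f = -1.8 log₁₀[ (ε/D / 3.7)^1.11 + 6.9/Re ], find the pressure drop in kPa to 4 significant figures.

ΔP ≈ 0.02672 kPa

Hydraulic diameter D_h = 4A/P = D_o - D_i = 0.1273 - 0.04336 = 0.08394 m.
Re = ρVD_h/μ = 1.257·5.461·0.08394/1.8e-05 = 3.201e+04.
ε/D_h = 0.00015/0.08394 = 0.00179; Haaland gives 1/√f = -1.8 log₁₀[0.000209+0.000216] = 6.071, so f = 0.02714.
ΔP = f(L/D_h)(ρV²/2) = 0.02714·4.409/0.08394·18.74 = 26.72 Pa.
ΔP = 0.02672 kPa.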